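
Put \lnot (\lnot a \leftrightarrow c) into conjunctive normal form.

\lnot (\lnot a \leftrightarrow c)
≡ \lnot ((\lnot a \to c) \land (c \to \lnot a))   — eliminate \leftrightarrow
≡ \lnot ((\lnot \lnot a \lor c) \land (c \to \lnot a))   — eliminate \to
≡ \lnot ((\lnot \lnot a \lor c) \land (\lnot c \lor \lnot a))   — eliminate \to
≡ \lnot (\lnot \lnot a \lor c) \lor \lnot (\lnot c \lor \lnot a)   — De Morgan
≡ (\lnot \lnot \lnot a \land \lnot c) \lor \lnot (\lnot c \lor \lnot a)   — De Morgan
≡ (\lnot a \land \lnot c) \lor \lnot (\lnot c \lor \lnot a)   — double negation
≡ (\lnot a \land \lnot c) \lor (\lnot \lnot c \land \lnot \lnot a)   — De Morgan
≡ (\lnot a \land \lnot c) \lor (c \land \lnot \lnot a)   — double negation
≡ (\lnot a \land \lnot c) \lor (c \land a)   — double negation
≡ (\lnot a \lor c) \land (\lnot a \lor a) \land (\lnot c \lor c) \land (\lnot c \lor a)   — distribute \lor over \land
≡ (\lnot a \lor c) \land (\lnot c \lor a)   — simplify

(\lnot a \lor c) \land (\lnot c \lor a)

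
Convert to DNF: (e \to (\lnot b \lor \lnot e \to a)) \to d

(e \to (\lnot b \lor \lnot e \to a)) \to d
≡ \lnot (e \to (\lnot b \lor \lnot e \to a)) \lor d   [eliminate \to]
≡ \lnot (\lnot e \lor (\lnot b \lor \lnot e \to a)) \lor d   [eliminate \to]
≡ \lnot (\lnot e \lor \lnot (\lnot b \lor \lnot e) \lor a) \lor d   [eliminate \to]
≡ \lnot \lnot e \land \lnot \lnot (\lnot b \lor \lnot e) \land \lnot a \lor d   [De Morgan]
≡ e \land \lnot \lnot (\lnot b \lor \lnot e) \land \lnot a \lor d   [double negation]
≡ e \land (\lnot b \lor \lnot e) \land \lnot a \lor d   [double negation]
≡ e \land \lnot b \land \lnot a \lor e \land \lnot e \land \lnot a \lor d   [distribute \land over \lor]
≡ e \land \lnot b \land \lnot a \lor d   [simplify]

e \land \lnot b \land \lnot a \lor d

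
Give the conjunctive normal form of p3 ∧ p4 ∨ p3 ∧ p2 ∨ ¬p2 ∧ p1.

p3 ∧ p4 ∨ p3 ∧ p2 ∨ ¬p2 ∧ p1
= (p3 ∨ p3 ∨ ¬p2) ∧ (p3 ∨ p3 ∨ p1) ∧ (p3 ∨ p2 ∨ ¬p2) ∧ (p3 ∨ p2 ∨ p1) ∧ (p4 ∨ p3 ∨ ¬p2) ∧ (p4 ∨ p3 ∨ p1) ∧ (p4 ∨ p2 ∨ ¬p2) ∧ (p4 ∨ p2 ∨ p1)   [distribute ∨ over ∧]
= (p3 ∨ ¬p2) ∧ (p3 ∨ p1) ∧ (p4 ∨ p2 ∨ p1)   [simplify]

(p3 ∨ ¬p2) ∧ (p3 ∨ p1) ∧ (p4 ∨ p2 ∨ p1)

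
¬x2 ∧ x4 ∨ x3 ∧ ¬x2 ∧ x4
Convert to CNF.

¬x2 ∧ x4

¬x2 ∧ x4 ∨ x3 ∧ ¬x2 ∧ x4
⇔ (¬x2 ∨ x3) ∧ (¬x2 ∨ ¬x2) ∧ (¬x2 ∨ x4) ∧ (x4 ∨ x3) ∧ (x4 ∨ ¬x2) ∧ (x4 ∨ x4)
⇔ ¬x2 ∧ x4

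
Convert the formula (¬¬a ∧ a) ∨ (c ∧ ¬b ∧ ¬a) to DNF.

a ∨ (c ∧ ¬b ∧ ¬a)

(¬¬a ∧ a) ∨ (c ∧ ¬b ∧ ¬a)
≡ (a ∧ a) ∨ (c ∧ ¬b ∧ ¬a)   [double negation]
≡ a ∨ (c ∧ ¬b ∧ ¬a)   [simplify]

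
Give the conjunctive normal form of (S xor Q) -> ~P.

(S xor Q) -> ~P
= ~(S xor Q) | ~P   [eliminate ->]
= ~((S | Q) & ~(S & Q)) | ~P   [expand xor]
= ~(S | Q) | ~~(S & Q) | ~P   [De Morgan]
= (~S & ~Q) | ~~(S & Q) | ~P   [De Morgan]
= (~S & ~Q) | (S & Q) | ~P   [double negation]
= (~S | S | ~P) & (~S | Q | ~P) & (~Q | S | ~P) & (~Q | Q | ~P)   [distribute | over &]
= (~S | Q | ~P) & (~Q | S | ~P)   [simplify]

(~S | Q | ~P) & (~Q | S | ~P)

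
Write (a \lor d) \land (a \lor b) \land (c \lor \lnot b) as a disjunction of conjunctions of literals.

(a \lor d) \land (a \lor b) \land (c \lor \lnot b)
≡ a \land a \land c \lor a \land a \land \lnot b \lor a \land b \land c \lor a \land b \land \lnot b \lor d \land a \land c \lor d \land a \land \lnot b \lor d \land b \land c \lor d \land b \land \lnot b
≡ a \land c \lor a \land \lnot b \lor d \land b \land c

a \land c \lor a \land \lnot b \lor d \land b \land c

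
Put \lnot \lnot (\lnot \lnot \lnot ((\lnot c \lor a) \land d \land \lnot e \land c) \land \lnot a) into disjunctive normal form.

(c \land \lnot a) \lor (\lnot d \land \lnot a) \lor (e \land \lnot a) \lor (\lnot c \land \lnot a)

\lnot \lnot (\lnot \lnot \lnot ((\lnot c \lor a) \land d \land \lnot e \land c) \land \lnot a)
= \lnot \lnot \lnot ((\lnot c \lor a) \land d \land \lnot e \land c) \land \lnot a   (double negation)
= \lnot ((\lnot c \lor a) \land d \land \lnot e \land c) \land \lnot a   (double negation)
= (\lnot (\lnot c \lor a) \lor \lnot d \lor \lnot \lnot e \lor \lnot c) \land \lnot a   (De Morgan)
= ((\lnot \lnot c \land \lnot a) \lor \lnot d \lor \lnot \lnot e \lor \lnot c) \land \lnot a   (De Morgan)
= ((c \land \lnot a) \lor \lnot d \lor \lnot \lnot e \lor \lnot c) \land \lnot a   (double negation)
= ((c \land \lnot a) \lor \lnot d \lor e \lor \lnot c) \land \lnot a   (double negation)
= (c \land \lnot a \land \lnot a) \lor (\lnot d \land \lnot a) \lor (e \land \lnot a) \lor (\lnot c \land \lnot a)   (distribute \land over \lor)
= (c \land \lnot a) \lor (\lnot d \land \lnot a) \lor (e \land \lnot a) \lor (\lnot c \land \lnot a)   (simplify)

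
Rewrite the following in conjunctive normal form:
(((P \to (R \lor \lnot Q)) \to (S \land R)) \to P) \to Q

(((P \to (R \lor \lnot Q)) \to (S \land R)) \to P) \to Q
⇔ \lnot (((P \to (R \lor \lnot Q)) \to (S \land R)) \to P) \lor Q   [eliminate \to]
⇔ \lnot (\lnot ((P \to (R \lor \lnot Q)) \to (S \land R)) \lor P) \lor Q   [eliminate \to]
⇔ \lnot (\lnot (\lnot (P \to (R \lor \lnot Q)) \lor (S \land R)) \lor P) \lor Q   [eliminate \to]
⇔ \lnot (\lnot (\lnot (\lnot P \lor R \lor \lnot Q) \lor (S \land R)) \lor P) \lor Q   [eliminate \to]
⇔ (\lnot \lnot (\lnot (\lnot P \lor R \lor \lnot Q) \lor (S \land R)) \land \lnot P) \lor Q   [De Morgan]
⇔ ((\lnot (\lnot P \lor R \lor \lnot Q) \lor (S \land R)) \land \lnot P) \lor Q   [double negation]
⇔ (((\lnot \lnot P \land \lnot R \land \lnot \lnot Q) \lor (S \land R)) \land \lnot P) \lor Q   [De Morgan]
⇔ (((P \land \lnot R \land \lnot \lnot Q) \lor (S \land R)) \land \lnot P) \lor Q   [double negation]
⇔ (((P \land \lnot R \land Q) \lor (S \land R)) \land \lnot P) \lor Q   [double negation]
⇔ (P \lor S \lor Q) \land (P \lor R \lor Q) \land (\lnot R \lor S \lor Q) \land (\lnot R \lor R \lor Q) \land (Q \lor S \lor Q) \land (Q \lor R \lor Q) \land (\lnot P \lor Q)   [distribute \lor over \land]
⇔ (Q \lor S) \land (Q \lor R) \land (\lnot P \lor Q)   [simplify]

(Q \lor S) \land (Q \lor R) \land (\lnot P \lor Q)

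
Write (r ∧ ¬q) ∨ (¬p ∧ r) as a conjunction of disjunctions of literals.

r ∧ (¬q ∨ ¬p)

(r ∧ ¬q) ∨ (¬p ∧ r)
= (r ∨ ¬p) ∧ (r ∨ r) ∧ (¬q ∨ ¬p) ∧ (¬q ∨ r)   — distribute ∨ over ∧
= r ∧ (¬q ∨ ¬p)   — simplify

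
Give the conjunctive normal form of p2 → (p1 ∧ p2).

¬p2 ∨ p1

p2 → (p1 ∧ p2)
= ¬p2 ∨ (p1 ∧ p2)   (eliminate →)
= (¬p2 ∨ p1) ∧ (¬p2 ∨ p2)   (distribute ∨ over ∧)
= ¬p2 ∨ p1   (simplify)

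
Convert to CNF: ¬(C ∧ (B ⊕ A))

(¬C ∨ ¬B ∨ A) ∧ (¬C ∨ ¬A ∨ B)

¬(C ∧ (B ⊕ A))
≡ ¬(C ∧ (B ∨ A) ∧ ¬(B ∧ A))   (expand ⊕)
≡ ¬C ∨ ¬(B ∨ A) ∨ ¬¬(B ∧ A)   (De Morgan)
≡ ¬C ∨ (¬B ∧ ¬A) ∨ ¬¬(B ∧ A)   (De Morgan)
≡ ¬C ∨ (¬B ∧ ¬A) ∨ (B ∧ A)   (double negation)
≡ (¬C ∨ ¬B ∨ B) ∧ (¬C ∨ ¬B ∨ A) ∧ (¬C ∨ ¬A ∨ B) ∧ (¬C ∨ ¬A ∨ A)   (distribute ∨ over ∧)
≡ (¬C ∨ ¬B ∨ A) ∧ (¬C ∨ ¬A ∨ B)   (simplify)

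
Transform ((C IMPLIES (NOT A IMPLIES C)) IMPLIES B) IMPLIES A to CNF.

NOT B OR A

((C IMPLIES (NOT A IMPLIES C)) IMPLIES B) IMPLIES A
⇔ NOT ((C IMPLIES (NOT A IMPLIES C)) IMPLIES B) OR A   (eliminate IMPLIES)
⇔ NOT (NOT (C IMPLIES (NOT A IMPLIES C)) OR B) OR A   (eliminate IMPLIES)
⇔ NOT (NOT (NOT C OR (NOT A IMPLIES C)) OR B) OR A   (eliminate IMPLIES)
⇔ NOT (NOT (NOT C OR NOT NOT A OR C) OR B) OR A   (eliminate IMPLIES)
⇔ (NOT NOT (NOT C OR NOT NOT A OR C) AND NOT B) OR A   (De Morgan)
⇔ ((NOT C OR NOT NOT A OR C) AND NOT B) OR A   (double negation)
⇔ ((NOT C OR A OR C) AND NOT B) OR A   (double negation)
⇔ (NOT C OR A OR C OR A) AND (NOT B OR A)   (distribute OR over AND)
⇔ NOT B OR A   (simplify)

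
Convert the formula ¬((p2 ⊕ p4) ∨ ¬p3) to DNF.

(¬p2 ∧ ¬p4 ∧ p3) ∨ (p4 ∧ p2 ∧ p3)

¬((p2 ⊕ p4) ∨ ¬p3)
⇔ ¬((p2 ∧ ¬p4) ∨ (¬p2 ∧ p4) ∨ ¬p3)
⇔ ¬(p2 ∧ ¬p4) ∧ ¬(¬p2 ∧ p4) ∧ ¬¬p3
⇔ (¬p2 ∨ ¬¬p4) ∧ ¬(¬p2 ∧ p4) ∧ ¬¬p3
⇔ (¬p2 ∨ p4) ∧ ¬(¬p2 ∧ p4) ∧ ¬¬p3
⇔ (¬p2 ∨ p4) ∧ (¬¬p2 ∨ ¬p4) ∧ ¬¬p3
⇔ (¬p2 ∨ p4) ∧ (p2 ∨ ¬p4) ∧ ¬¬p3
⇔ (¬p2 ∨ p4) ∧ (p2 ∨ ¬p4) ∧ p3
⇔ (¬p2 ∧ p2 ∧ p3) ∨ (¬p2 ∧ ¬p4 ∧ p3) ∨ (p4 ∧ p2 ∧ p3) ∨ (p4 ∧ ¬p4 ∧ p3)
⇔ (¬p2 ∧ ¬p4 ∧ p3) ∨ (p4 ∧ p2 ∧ p3)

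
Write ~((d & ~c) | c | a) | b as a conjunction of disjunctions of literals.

(~d | c | b) & (~c | b) & (~a | b)

~((d & ~c) | c | a) | b
≡ (~(d & ~c) & ~c & ~a) | b
≡ ((~d | ~~c) & ~c & ~a) | b
≡ ((~d | c) & ~c & ~a) | b
≡ (~d | c | b) & (~c | b) & (~a | b)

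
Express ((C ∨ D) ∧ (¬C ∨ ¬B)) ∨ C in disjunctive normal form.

((C ∨ D) ∧ (¬C ∨ ¬B)) ∨ C
= (C ∧ ¬C) ∨ (C ∧ ¬B) ∨ (D ∧ ¬C) ∨ (D ∧ ¬B) ∨ C   [distribute ∧ over ∨]
= (D ∧ ¬C) ∨ (D ∧ ¬B) ∨ C   [simplify]

(D ∧ ¬C) ∨ (D ∧ ¬B) ∨ C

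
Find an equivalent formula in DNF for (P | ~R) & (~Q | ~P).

(P & ~Q) | (~R & ~Q) | (~R & ~P)

(P | ~R) & (~Q | ~P)
≡ (P & ~Q) | (P & ~P) | (~R & ~Q) | (~R & ~P)   [distribute & over |]
≡ (P & ~Q) | (~R & ~Q) | (~R & ~P)   [simplify]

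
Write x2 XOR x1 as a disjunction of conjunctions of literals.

(x2 AND NOT x1) OR (NOT x2 AND x1)

x2 XOR x1
⇔ (x2 AND NOT x1) OR (NOT x2 AND x1)   [expand XOR]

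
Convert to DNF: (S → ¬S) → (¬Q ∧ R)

(S → ¬S) → (¬Q ∧ R)
⇔ ¬(S → ¬S) ∨ (¬Q ∧ R)   (eliminate →)
⇔ ¬(¬S ∨ ¬S) ∨ (¬Q ∧ R)   (eliminate →)
⇔ (¬¬S ∧ ¬¬S) ∨ (¬Q ∧ R)   (De Morgan)
⇔ (S ∧ ¬¬S) ∨ (¬Q ∧ R)   (double negation)
⇔ (S ∧ S) ∨ (¬Q ∧ R)   (double negation)
⇔ S ∨ (¬Q ∧ R)   (simplify)

S ∨ (¬Q ∧ R)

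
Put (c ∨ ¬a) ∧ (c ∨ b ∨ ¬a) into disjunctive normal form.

c ∨ ¬a

(c ∨ ¬a) ∧ (c ∨ b ∨ ¬a)
≡ (c ∧ c) ∨ (c ∧ b) ∨ (c ∧ ¬a) ∨ (¬a ∧ c) ∨ (¬a ∧ b) ∨ (¬a ∧ ¬a)
≡ c ∨ ¬a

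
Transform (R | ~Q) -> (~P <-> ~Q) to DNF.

(R | ~Q) -> (~P <-> ~Q)
≡ ~(R | ~Q) | (~P <-> ~Q)   [eliminate ->]
≡ ~(R | ~Q) | ((~P -> ~Q) & (~Q -> ~P))   [eliminate <->]
≡ ~(R | ~Q) | ((~~P | ~Q) & (~Q -> ~P))   [eliminate ->]
≡ ~(R | ~Q) | ((~~P | ~Q) & (~~Q | ~P))   [eliminate ->]
≡ (~R & ~~Q) | ((~~P | ~Q) & (~~Q | ~P))   [De Morgan]
≡ (~R & Q) | ((~~P | ~Q) & (~~Q | ~P))   [double negation]
≡ (~R & Q) | ((P | ~Q) & (~~Q | ~P))   [double negation]
≡ (~R & Q) | ((P | ~Q) & (Q | ~P))   [double negation]
≡ (~R & Q) | (P & Q) | (P & ~P) | (~Q & Q) | (~Q & ~P)   [distribute & over |]
≡ (~R & Q) | (P & Q) | (~Q & ~P)   [simplify]

(~R & Q) | (P & Q) | (~Q & ~P)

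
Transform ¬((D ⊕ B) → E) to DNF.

¬((D ⊕ B) → E)
⇔ ¬(¬(D ⊕ B) ∨ E)   [eliminate →]
⇔ ¬(¬((D ∧ ¬B) ∨ (¬D ∧ B)) ∨ E)   [expand ⊕]
⇔ ¬¬((D ∧ ¬B) ∨ (¬D ∧ B)) ∧ ¬E   [De Morgan]
⇔ ((D ∧ ¬B) ∨ (¬D ∧ B)) ∧ ¬E   [double negation]
⇔ (D ∧ ¬B ∧ ¬E) ∨ (¬D ∧ B ∧ ¬E)   [distribute ∧ over ∨]

(D ∧ ¬B ∧ ¬E) ∨ (¬D ∧ B ∧ ¬E)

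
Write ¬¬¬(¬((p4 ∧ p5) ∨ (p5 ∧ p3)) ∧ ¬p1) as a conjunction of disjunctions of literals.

(p4 ∨ p3 ∨ p1) ∧ (p5 ∨ p1)

¬¬¬(¬((p4 ∧ p5) ∨ (p5 ∧ p3)) ∧ ¬p1)
= ¬(¬((p4 ∧ p5) ∨ (p5 ∧ p3)) ∧ ¬p1)   — double negation
= ¬¬((p4 ∧ p5) ∨ (p5 ∧ p3)) ∨ ¬¬p1   — De Morgan
= (p4 ∧ p5) ∨ (p5 ∧ p3) ∨ ¬¬p1   — double negation
= (p4 ∧ p5) ∨ (p5 ∧ p3) ∨ p1   — double negation
= (p4 ∨ p5 ∨ p1) ∧ (p4 ∨ p3 ∨ p1) ∧ (p5 ∨ p5 ∨ p1) ∧ (p5 ∨ p3 ∨ p1)   — distribute ∨ over ∧
= (p4 ∨ p3 ∨ p1) ∧ (p5 ∨ p1)   — simplify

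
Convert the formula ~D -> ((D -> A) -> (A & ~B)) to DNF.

~D -> ((D -> A) -> (A & ~B))
≡ ~~D | ((D -> A) -> (A & ~B))   [eliminate ->]
≡ ~~D | ~(D -> A) | (A & ~B)   [eliminate ->]
≡ ~~D | ~(~D | A) | (A & ~B)   [eliminate ->]
≡ D | ~(~D | A) | (A & ~B)   [double negation]
≡ D | (~~D & ~A) | (A & ~B)   [De Morgan]
≡ D | (D & ~A) | (A & ~B)   [double negation]
≡ D | (A & ~B)   [simplify]

D | (A & ~B)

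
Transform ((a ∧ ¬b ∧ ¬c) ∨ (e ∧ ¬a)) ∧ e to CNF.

((a ∧ ¬b ∧ ¬c) ∨ (e ∧ ¬a)) ∧ e
= (a ∨ e) ∧ (a ∨ ¬a) ∧ (¬b ∨ e) ∧ (¬b ∨ ¬a) ∧ (¬c ∨ e) ∧ (¬c ∨ ¬a) ∧ e   (distribute ∨ over ∧)
= (¬b ∨ ¬a) ∧ (¬c ∨ ¬a) ∧ e   (simplify)

(¬b ∨ ¬a) ∧ (¬c ∨ ¬a) ∧ e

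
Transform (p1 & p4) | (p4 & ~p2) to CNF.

(p1 | ~p2) & p4

(p1 & p4) | (p4 & ~p2)
⇔ (p1 | p4) & (p1 | ~p2) & (p4 | p4) & (p4 | ~p2)   [distribute | over &]
⇔ (p1 | ~p2) & p4   [simplify]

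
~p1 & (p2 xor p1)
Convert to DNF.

~p1 & p2

~p1 & (p2 xor p1)
≡ ~p1 & ((p2 & ~p1) | (~p2 & p1))   — expand xor
≡ (~p1 & p2 & ~p1) | (~p1 & ~p2 & p1)   — distribute & over |
≡ ~p1 & p2   — simplify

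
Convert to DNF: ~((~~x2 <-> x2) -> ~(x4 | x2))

~((~~x2 <-> x2) -> ~(x4 | x2))
⇔ ~(~(~~x2 <-> x2) | ~(x4 | x2))   [eliminate ->]
⇔ ~(~((~~x2 -> x2) & (x2 -> ~~x2)) | ~(x4 | x2))   [eliminate <->]
⇔ ~(~((~~~x2 | x2) & (x2 -> ~~x2)) | ~(x4 | x2))   [eliminate ->]
⇔ ~(~((~~~x2 | x2) & (~x2 | ~~x2)) | ~(x4 | x2))   [eliminate ->]
⇔ ~~((~~~x2 | x2) & (~x2 | ~~x2)) & ~~(x4 | x2)   [De Morgan]
⇔ (~~~x2 | x2) & (~x2 | ~~x2) & ~~(x4 | x2)   [double negation]
⇔ (~x2 | x2) & (~x2 | ~~x2) & ~~(x4 | x2)   [double negation]
⇔ (~x2 | x2) & (~x2 | x2) & ~~(x4 | x2)   [double negation]
⇔ (~x2 | x2) & (~x2 | x2) & (x4 | x2)   [double negation]
⇔ (~x2 & ~x2 & x4) | (~x2 & ~x2 & x2) | (~x2 & x2 & x4) | (~x2 & x2 & x2) | (x2 & ~x2 & x4) | (x2 & ~x2 & x2) | (x2 & x2 & x4) | (x2 & x2 & x2)   [distribute & over |]
⇔ (~x2 & x4) | x2   [simplify]

(~x2 & x4) | x2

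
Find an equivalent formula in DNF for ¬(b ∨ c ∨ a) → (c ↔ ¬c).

¬(b ∨ c ∨ a) → (c ↔ ¬c)
≡ ¬¬(b ∨ c ∨ a) ∨ (c ↔ ¬c)   [eliminate →]
≡ ¬¬(b ∨ c ∨ a) ∨ ((c → ¬c) ∧ (¬c → c))   [eliminate ↔]
≡ ¬¬(b ∨ c ∨ a) ∨ ((¬c ∨ ¬c) ∧ (¬c → c))   [eliminate →]
≡ ¬¬(b ∨ c ∨ a) ∨ ((¬c ∨ ¬c) ∧ (¬¬c ∨ c))   [eliminate →]
≡ b ∨ c ∨ a ∨ ((¬c ∨ ¬c) ∧ (¬¬c ∨ c))   [double negation]
≡ b ∨ c ∨ a ∨ ((¬c ∨ ¬c) ∧ (c ∨ c))   [double negation]
≡ b ∨ c ∨ a ∨ (¬c ∧ c) ∨ (¬c ∧ c) ∨ (¬c ∧ c) ∨ (¬c ∧ c)   [distribute ∧ over ∨]
≡ b ∨ c ∨ a   [simplify]

b ∨ c ∨ a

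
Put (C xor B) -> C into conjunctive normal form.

~B | C

(C xor B) -> C
≡ ~(C xor B) | C   — eliminate ->
≡ ~((C | B) & ~(C & B)) | C   — expand xor
≡ ~(C | B) | ~~(C & B) | C   — De Morgan
≡ (~C & ~B) | ~~(C & B) | C   — De Morgan
≡ (~C & ~B) | (C & B) | C   — double negation
≡ (~C | C | C) & (~C | B | C) & (~B | C | C) & (~B | B | C)   — distribute | over &
≡ ~B | C   — simplify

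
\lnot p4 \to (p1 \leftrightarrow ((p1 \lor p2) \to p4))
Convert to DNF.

p4 \lor (\lnot p1 \land p2 \land \lnot p4)

\lnot p4 \to (p1 \leftrightarrow ((p1 \lor p2) \to p4))
≡ \lnot \lnot p4 \lor (p1 \leftrightarrow ((p1 \lor p2) \to p4))   [eliminate \to]
≡ \lnot \lnot p4 \lor ((p1 \to ((p1 \lor p2) \to p4)) \land (((p1 \lor p2) \to p4) \to p1))   [eliminate \leftrightarrow]
≡ \lnot \lnot p4 \lor ((\lnot p1 \lor ((p1 \lor p2) \to p4)) \land (((p1 \lor p2) \to p4) \to p1))   [eliminate \to]
≡ \lnot \lnot p4 \lor ((\lnot p1 \lor \lnot (p1 \lor p2) \lor p4) \land (((p1 \lor p2) \to p4) \to p1))   [eliminate \to]
≡ \lnot \lnot p4 \lor ((\lnot p1 \lor \lnot (p1 \lor p2) \lor p4) \land (\lnot ((p1 \lor p2) \to p4) \lor p1))   [eliminate \to]
≡ \lnot \lnot p4 \lor ((\lnot p1 \lor \lnot (p1 \lor p2) \lor p4) \land (\lnot (\lnot (p1 \lor p2) \lor p4) \lor p1))   [eliminate \to]
≡ p4 \lor ((\lnot p1 \lor \lnot (p1 \lor p2) \lor p4) \land (\lnot (\lnot (p1 \lor p2) \lor p4) \lor p1))   [double negation]
≡ p4 \lor ((\lnot p1 \lor (\lnot p1 \land \lnot p2) \lor p4) \land (\lnot (\lnot (p1 \lor p2) \lor p4) \lor p1))   [De Morgan]
≡ p4 \lor ((\lnot p1 \lor (\lnot p1 \land \lnot p2) \lor p4) \land ((\lnot \lnot (p1 \lor p2) \land \lnot p4) \lor p1))   [De Morgan]
≡ p4 \lor ((\lnot p1 \lor (\lnot p1 \land \lnot p2) \lor p4) \land (((p1 \lor p2) \land \lnot p4) \lor p1))   [double negation]
≡ p4 \lor (\lnot p1 \land p1 \land \lnot p4) \lor (\lnot p1 \land p2 \land \lnot p4) \lor (\lnot p1 \land p1) \lor (\lnot p1 \land \lnot p2 \land p1 \land \lnot p4) \lor (\lnot p1 \land \lnot p2 \land p2 \land \lnot p4) \lor (\lnot p1 \land \lnot p2 \land p1) \lor (p4 \land p1 \land \lnot p4) \lor (p4 \land p2 \land \lnot p4) \lor (p4 \land p1)   [distribute \land over \lor]
≡ p4 \lor (\lnot p1 \land p2 \land \lnot p4)   [simplify]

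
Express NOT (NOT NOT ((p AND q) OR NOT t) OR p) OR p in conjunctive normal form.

NOT (NOT NOT ((p AND q) OR NOT t) OR p) OR p
⇔ (NOT NOT NOT ((p AND q) OR NOT t) AND NOT p) OR p   [De Morgan]
⇔ (NOT ((p AND q) OR NOT t) AND NOT p) OR p   [double negation]
⇔ (NOT (p AND q) AND NOT NOT t AND NOT p) OR p   [De Morgan]
⇔ ((NOT p OR NOT q) AND NOT NOT t AND NOT p) OR p   [De Morgan]
⇔ ((NOT p OR NOT q) AND t AND NOT p) OR p   [double negation]
⇔ (NOT p OR NOT q OR p) AND (t OR p) AND (NOT p OR p)   [distribute OR over AND]
⇔ t OR p   [simplify]

t OR p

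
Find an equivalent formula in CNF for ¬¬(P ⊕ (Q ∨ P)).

(P ∨ Q) ∧ ¬P

¬¬(P ⊕ (Q ∨ P))
⇔ ¬¬((P ∨ Q ∨ P) ∧ ¬(P ∧ (Q ∨ P)))
⇔ (P ∨ Q ∨ P) ∧ ¬(P ∧ (Q ∨ P))
⇔ (P ∨ Q ∨ P) ∧ (¬P ∨ ¬(Q ∨ P))
⇔ (P ∨ Q ∨ P) ∧ (¬P ∨ (¬Q ∧ ¬P))
⇔ (P ∨ Q ∨ P) ∧ (¬P ∨ ¬Q) ∧ (¬P ∨ ¬P)
⇔ (P ∨ Q) ∧ ¬P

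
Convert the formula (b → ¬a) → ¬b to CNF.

a ∨ ¬b

(b → ¬a) → ¬b
⇔ ¬(b → ¬a) ∨ ¬b
⇔ ¬(¬b ∨ ¬a) ∨ ¬b
⇔ (¬¬b ∧ ¬¬a) ∨ ¬b
⇔ (b ∧ ¬¬a) ∨ ¬b
⇔ (b ∧ a) ∨ ¬b
⇔ (b ∨ ¬b) ∧ (a ∨ ¬b)
⇔ a ∨ ¬b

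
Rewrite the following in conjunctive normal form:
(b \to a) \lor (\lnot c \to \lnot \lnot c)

\lnot b \lor a \lor c

(b \to a) \lor (\lnot c \to \lnot \lnot c)
= \lnot b \lor a \lor (\lnot c \to \lnot \lnot c)   [eliminate \to]
= \lnot b \lor a \lor \lnot \lnot c \lor \lnot \lnot c   [eliminate \to]
= \lnot b \lor a \lor c \lor \lnot \lnot c   [double negation]
= \lnot b \lor a \lor c \lor c   [double negation]
= \lnot b \lor a \lor c   [simplify]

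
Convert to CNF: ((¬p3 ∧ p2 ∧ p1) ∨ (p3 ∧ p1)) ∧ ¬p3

(p2 ∨ p3) ∧ p1 ∧ ¬p3

((¬p3 ∧ p2 ∧ p1) ∨ (p3 ∧ p1)) ∧ ¬p3
≡ (¬p3 ∨ p3) ∧ (¬p3 ∨ p1) ∧ (p2 ∨ p3) ∧ (p2 ∨ p1) ∧ (p1 ∨ p3) ∧ (p1 ∨ p1) ∧ ¬p3   [distribute ∨ over ∧]
≡ (p2 ∨ p3) ∧ p1 ∧ ¬p3   [simplify]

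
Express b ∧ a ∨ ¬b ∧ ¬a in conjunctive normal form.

b ∧ a ∨ ¬b ∧ ¬a
= (b ∨ ¬b) ∧ (b ∨ ¬a) ∧ (a ∨ ¬b) ∧ (a ∨ ¬a)
= (b ∨ ¬a) ∧ (a ∨ ¬b)

(b ∨ ¬a) ∧ (a ∨ ¬b)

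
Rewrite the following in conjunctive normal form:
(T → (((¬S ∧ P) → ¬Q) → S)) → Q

(T ∨ Q) ∧ (¬S ∨ Q)

(T → (((¬S ∧ P) → ¬Q) → S)) → Q
≡ ¬(T → (((¬S ∧ P) → ¬Q) → S)) ∨ Q   (eliminate →)
≡ ¬(¬T ∨ (((¬S ∧ P) → ¬Q) → S)) ∨ Q   (eliminate →)
≡ ¬(¬T ∨ ¬((¬S ∧ P) → ¬Q) ∨ S) ∨ Q   (eliminate →)
≡ ¬(¬T ∨ ¬(¬(¬S ∧ P) ∨ ¬Q) ∨ S) ∨ Q   (eliminate →)
≡ (¬¬T ∧ ¬¬(¬(¬S ∧ P) ∨ ¬Q) ∧ ¬S) ∨ Q   (De Morgan)
≡ (T ∧ ¬¬(¬(¬S ∧ P) ∨ ¬Q) ∧ ¬S) ∨ Q   (double negation)
≡ (T ∧ (¬(¬S ∧ P) ∨ ¬Q) ∧ ¬S) ∨ Q   (double negation)
≡ (T ∧ (¬¬S ∨ ¬P ∨ ¬Q) ∧ ¬S) ∨ Q   (De Morgan)
≡ (T ∧ (S ∨ ¬P ∨ ¬Q) ∧ ¬S) ∨ Q   (double negation)
≡ (T ∨ Q) ∧ (S ∨ ¬P ∨ ¬Q ∨ Q) ∧ (¬S ∨ Q)   (distribute ∨ over ∧)
≡ (T ∨ Q) ∧ (¬S ∨ Q)   (simplify)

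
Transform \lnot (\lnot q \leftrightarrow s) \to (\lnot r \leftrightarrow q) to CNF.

\lnot (\lnot q \leftrightarrow s) \to (\lnot r \leftrightarrow q)
≡ \lnot \lnot (\lnot q \leftrightarrow s) \lor (\lnot r \leftrightarrow q)   (eliminate \to)
≡ \lnot \lnot ((\lnot q \to s) \land (s \to \lnot q)) \lor (\lnot r \leftrightarrow q)   (eliminate \leftrightarrow)
≡ \lnot \lnot ((\lnot \lnot q \lor s) \land (s \to \lnot q)) \lor (\lnot r \leftrightarrow q)   (eliminate \to)
≡ \lnot \lnot ((\lnot \lnot q \lor s) \land (\lnot s \lor \lnot q)) \lor (\lnot r \leftrightarrow q)   (eliminate \to)
≡ \lnot \lnot ((\lnot \lnot q \lor s) \land (\lnot s \lor \lnot q)) \lor ((\lnot r \to q) \land (q \to \lnot r))   (eliminate \leftrightarrow)
≡ \lnot \lnot ((\lnot \lnot q \lor s) \land (\lnot s \lor \lnot q)) \lor ((\lnot \lnot r \lor q) \land (q \to \lnot r))   (eliminate \to)
≡ \lnot \lnot ((\lnot \lnot q \lor s) \land (\lnot s \lor \lnot q)) \lor ((\lnot \lnot r \lor q) \land (\lnot q \lor \lnot r))   (eliminate \to)
≡ ((\lnot \lnot q \lor s) \land (\lnot s \lor \lnot q)) \lor ((\lnot \lnot r \lor q) \land (\lnot q \lor \lnot r))   (double negation)
≡ ((q \lor s) \land (\lnot s \lor \lnot q)) \lor ((\lnot \lnot r \lor q) \land (\lnot q \lor \lnot r))   (double negation)
≡ ((q \lor s) \land (\lnot s \lor \lnot q)) \lor ((r \lor q) \land (\lnot q \lor \lnot r))   (double negation)
≡ (q \lor s \lor r \lor q) \land (q \lor s \lor \lnot q \lor \lnot r) \land (\lnot s \lor \lnot q \lor r \lor q) \land (\lnot s \lor \lnot q \lor \lnot q \lor \lnot r)   (distribute \lor over \land)
≡ (q \lor s \lor r) \land (\lnot s \lor \lnot q \lor \lnot r)   (simplify)

(q \lor s \lor r) \land (\lnot s \lor \lnot q \lor \lnot r)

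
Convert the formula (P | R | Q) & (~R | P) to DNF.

(P | R | Q) & (~R | P)
≡ (P & ~R) | (P & P) | (R & ~R) | (R & P) | (Q & ~R) | (Q & P)   (distribute & over |)
≡ P | (Q & ~R)   (simplify)

P | (Q & ~R)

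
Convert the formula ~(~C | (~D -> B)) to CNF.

~(~C | (~D -> B))
= ~(~C | ~~D | B)   (eliminate ->)
= ~~C & ~~~D & ~B   (De Morgan)
= C & ~~~D & ~B   (double negation)
= C & ~D & ~B   (double negation)

C & ~D & ~B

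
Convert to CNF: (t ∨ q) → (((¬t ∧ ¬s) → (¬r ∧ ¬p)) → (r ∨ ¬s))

(¬t ∨ r ∨ ¬s) ∧ (¬q ∨ ¬s ∨ r)

(t ∨ q) → (((¬t ∧ ¬s) → (¬r ∧ ¬p)) → (r ∨ ¬s))
≡ ¬(t ∨ q) ∨ (((¬t ∧ ¬s) → (¬r ∧ ¬p)) → (r ∨ ¬s))   [eliminate →]
≡ ¬(t ∨ q) ∨ ¬((¬t ∧ ¬s) → (¬r ∧ ¬p)) ∨ r ∨ ¬s   [eliminate →]
≡ ¬(t ∨ q) ∨ ¬(¬(¬t ∧ ¬s) ∨ (¬r ∧ ¬p)) ∨ r ∨ ¬s   [eliminate →]
≡ (¬t ∧ ¬q) ∨ ¬(¬(¬t ∧ ¬s) ∨ (¬r ∧ ¬p)) ∨ r ∨ ¬s   [De Morgan]
≡ (¬t ∧ ¬q) ∨ (¬¬(¬t ∧ ¬s) ∧ ¬(¬r ∧ ¬p)) ∨ r ∨ ¬s   [De Morgan]
≡ (¬t ∧ ¬q) ∨ (¬t ∧ ¬s ∧ ¬(¬r ∧ ¬p)) ∨ r ∨ ¬s   [double negation]
≡ (¬t ∧ ¬q) ∨ (¬t ∧ ¬s ∧ (¬¬r ∨ ¬¬p)) ∨ r ∨ ¬s   [De Morgan]
≡ (¬t ∧ ¬q) ∨ (¬t ∧ ¬s ∧ (r ∨ ¬¬p)) ∨ r ∨ ¬s   [double negation]
≡ (¬t ∧ ¬q) ∨ (¬t ∧ ¬s ∧ (r ∨ p)) ∨ r ∨ ¬s   [double negation]
≡ (¬t ∨ ¬t ∨ r ∨ ¬s) ∧ (¬t ∨ ¬s ∨ r ∨ ¬s) ∧ (¬t ∨ r ∨ p ∨ r ∨ ¬s) ∧ (¬q ∨ ¬t ∨ r ∨ ¬s) ∧ (¬q ∨ ¬s ∨ r ∨ ¬s) ∧ (¬q ∨ r ∨ p ∨ r ∨ ¬s)   [distribute ∨ over ∧]
≡ (¬t ∨ r ∨ ¬s) ∧ (¬q ∨ ¬s ∨ r)   [simplify]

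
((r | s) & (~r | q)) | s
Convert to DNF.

(r & q) | s

((r | s) & (~r | q)) | s
= (r & ~r) | (r & q) | (s & ~r) | (s & q) | s   — distribute & over |
= (r & q) | s   — simplify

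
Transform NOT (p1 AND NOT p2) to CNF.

NOT p1 OR p2

NOT (p1 AND NOT p2)
≡ NOT p1 OR NOT NOT p2
≡ NOT p1 OR p2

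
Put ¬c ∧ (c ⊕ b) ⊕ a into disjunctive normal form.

¬c ∧ b ∧ ¬a ∨ c ∧ a ∨ ¬c ∧ ¬b ∧ a

¬c ∧ (c ⊕ b) ⊕ a
≡ ¬c ∧ (c ⊕ b) ∧ ¬a ∨ ¬(¬c ∧ (c ⊕ b)) ∧ a   [expand ⊕]
≡ ¬c ∧ (c ∧ ¬b ∨ ¬c ∧ b) ∧ ¬a ∨ ¬(¬c ∧ (c ⊕ b)) ∧ a   [expand ⊕]
≡ ¬c ∧ (c ∧ ¬b ∨ ¬c ∧ b) ∧ ¬a ∨ ¬(¬c ∧ (c ∧ ¬b ∨ ¬c ∧ b)) ∧ a   [expand ⊕]
≡ ¬c ∧ (c ∧ ¬b ∨ ¬c ∧ b) ∧ ¬a ∨ (¬¬c ∨ ¬(c ∧ ¬b ∨ ¬c ∧ b)) ∧ a   [De Morgan]
≡ ¬c ∧ (c ∧ ¬b ∨ ¬c ∧ b) ∧ ¬a ∨ (c ∨ ¬(c ∧ ¬b ∨ ¬c ∧ b)) ∧ a   [double negation]
≡ ¬c ∧ (c ∧ ¬b ∨ ¬c ∧ b) ∧ ¬a ∨ (c ∨ ¬(c ∧ ¬b) ∧ ¬(¬c ∧ b)) ∧ a   [De Morgan]
≡ ¬c ∧ (c ∧ ¬b ∨ ¬c ∧ b) ∧ ¬a ∨ (c ∨ (¬c ∨ ¬¬b) ∧ ¬(¬c ∧ b)) ∧ a   [De Morgan]
≡ ¬c ∧ (c ∧ ¬b ∨ ¬c ∧ b) ∧ ¬a ∨ (c ∨ (¬c ∨ b) ∧ ¬(¬c ∧ b)) ∧ a   [double negation]
≡ ¬c ∧ (c ∧ ¬b ∨ ¬c ∧ b) ∧ ¬a ∨ (c ∨ (¬c ∨ b) ∧ (¬¬c ∨ ¬b)) ∧ a   [De Morgan]
≡ ¬c ∧ (c ∧ ¬b ∨ ¬c ∧ b) ∧ ¬a ∨ (c ∨ (¬c ∨ b) ∧ (c ∨ ¬b)) ∧ a   [double negation]
≡ ¬c ∧ c ∧ ¬b ∧ ¬a ∨ ¬c ∧ ¬c ∧ b ∧ ¬a ∨ c ∧ a ∨ ¬c ∧ c ∧ a ∨ ¬c ∧ ¬b ∧ a ∨ b ∧ c ∧ a ∨ b ∧ ¬b ∧ a   [distribute ∧ over ∨]
≡ ¬c ∧ b ∧ ¬a ∨ c ∧ a ∨ ¬c ∧ ¬b ∧ a   [simplify]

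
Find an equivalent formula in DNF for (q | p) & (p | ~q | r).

(q & r) | p

(q | p) & (p | ~q | r)
≡ (q & p) | (q & ~q) | (q & r) | (p & p) | (p & ~q) | (p & r)   [distribute & over |]
≡ (q & r) | p   [simplify]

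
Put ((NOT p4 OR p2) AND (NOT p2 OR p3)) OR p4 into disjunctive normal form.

((NOT p4 OR p2) AND (NOT p2 OR p3)) OR p4
≡ (NOT p4 AND NOT p2) OR (NOT p4 AND p3) OR (p2 AND NOT p2) OR (p2 AND p3) OR p4
≡ (NOT p4 AND NOT p2) OR (NOT p4 AND p3) OR (p2 AND p3) OR p4

(NOT p4 AND NOT p2) OR (NOT p4 AND p3) OR (p2 AND p3) OR p4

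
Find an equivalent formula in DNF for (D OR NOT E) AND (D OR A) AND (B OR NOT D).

(D AND B) OR (NOT E AND A AND B) OR (NOT E AND A AND NOT D)

(D OR NOT E) AND (D OR A) AND (B OR NOT D)
≡ (D AND D AND B) OR (D AND D AND NOT D) OR (D AND A AND B) OR (D AND A AND NOT D) OR (NOT E AND D AND B) OR (NOT E AND D AND NOT D) OR (NOT E AND A AND B) OR (NOT E AND A AND NOT D)   [distribute AND over OR]
≡ (D AND B) OR (NOT E AND A AND B) OR (NOT E AND A AND NOT D)   [simplify]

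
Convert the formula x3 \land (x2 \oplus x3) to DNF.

x3 \land (x2 \oplus x3)
⇔ x3 \land ((x2 \land \lnot x3) \lor (\lnot x2 \land x3))   (expand \oplus)
⇔ (x3 \land x2 \land \lnot x3) \lor (x3 \land \lnot x2 \land x3)   (distribute \land over \lor)
⇔ x3 \land \lnot x2   (simplify)

x3 \land \lnot x2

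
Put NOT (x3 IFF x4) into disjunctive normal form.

(x3 AND NOT x4) OR (x4 AND NOT x3)

NOT (x3 IFF x4)
≡ NOT ((x3 IMPLIES x4) AND (x4 IMPLIES x3))   (eliminate IFF)
≡ NOT ((NOT x3 OR x4) AND (x4 IMPLIES x3))   (eliminate IMPLIES)
≡ NOT ((NOT x3 OR x4) AND (NOT x4 OR x3))   (eliminate IMPLIES)
≡ NOT (NOT x3 OR x4) OR NOT (NOT x4 OR x3)   (De Morgan)
≡ (NOT NOT x3 AND NOT x4) OR NOT (NOT x4 OR x3)   (De Morgan)
≡ (x3 AND NOT x4) OR NOT (NOT x4 OR x3)   (double negation)
≡ (x3 AND NOT x4) OR (NOT NOT x4 AND NOT x3)   (De Morgan)
≡ (x3 AND NOT x4) OR (x4 AND NOT x3)   (double negation)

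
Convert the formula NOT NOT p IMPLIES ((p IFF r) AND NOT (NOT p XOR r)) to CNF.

NOT NOT p IMPLIES ((p IFF r) AND NOT (NOT p XOR r))
≡ NOT NOT NOT p OR ((p IFF r) AND NOT (NOT p XOR r))   [eliminate IMPLIES]
≡ NOT NOT NOT p OR ((p IMPLIES r) AND (r IMPLIES p) AND NOT (NOT p XOR r))   [eliminate IFF]
≡ NOT NOT NOT p OR ((NOT p OR r) AND (r IMPLIES p) AND NOT (NOT p XOR r))   [eliminate IMPLIES]
≡ NOT NOT NOT p OR ((NOT p OR r) AND (NOT r OR p) AND NOT (NOT p XOR r))   [eliminate IMPLIES]
≡ NOT NOT NOT p OR ((NOT p OR r) AND (NOT r OR p) AND NOT ((NOT p OR r) AND NOT (NOT p AND r)))   [expand XOR]
≡ NOT p OR ((NOT p OR r) AND (NOT r OR p) AND NOT ((NOT p OR r) AND NOT (NOT p AND r)))   [double negation]
≡ NOT p OR ((NOT p OR r) AND (NOT r OR p) AND (NOT (NOT p OR r) OR NOT NOT (NOT p AND r)))   [De Morgan]
≡ NOT p OR ((NOT p OR r) AND (NOT r OR p) AND ((NOT NOT p AND NOT r) OR NOT NOT (NOT p AND r)))   [De Morgan]
≡ NOT p OR ((NOT p OR r) AND (NOT r OR p) AND ((p AND NOT r) OR NOT NOT (NOT p AND r)))   [double negation]
≡ NOT p OR ((NOT p OR r) AND (NOT r OR p) AND ((p AND NOT r) OR (NOT p AND r)))   [double negation]
≡ (NOT p OR NOT p OR r) AND (NOT p OR NOT r OR p) AND (NOT p OR p OR NOT p) AND (NOT p OR p OR r) AND (NOT p OR NOT r OR NOT p) AND (NOT p OR NOT r OR r)   [distribute OR over AND]
≡ (NOT p OR r) AND (NOT p OR NOT r)   [simplify]

(NOT p OR r) AND (NOT p OR NOT r)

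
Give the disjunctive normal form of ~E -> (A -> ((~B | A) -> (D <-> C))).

E | ~A | (~D & ~C) | (C & D)

~E -> (A -> ((~B | A) -> (D <-> C)))
= ~~E | (A -> ((~B | A) -> (D <-> C)))   (eliminate ->)
= ~~E | ~A | ((~B | A) -> (D <-> C))   (eliminate ->)
= ~~E | ~A | ~(~B | A) | (D <-> C)   (eliminate ->)
= ~~E | ~A | ~(~B | A) | ((D -> C) & (C -> D))   (eliminate <->)
= ~~E | ~A | ~(~B | A) | ((~D | C) & (C -> D))   (eliminate ->)
= ~~E | ~A | ~(~B | A) | ((~D | C) & (~C | D))   (eliminate ->)
= E | ~A | ~(~B | A) | ((~D | C) & (~C | D))   (double negation)
= E | ~A | (~~B & ~A) | ((~D | C) & (~C | D))   (De Morgan)
= E | ~A | (B & ~A) | ((~D | C) & (~C | D))   (double negation)
= E | ~A | (B & ~A) | (~D & ~C) | (~D & D) | (C & ~C) | (C & D)   (distribute & over |)
= E | ~A | (~D & ~C) | (C & D)   (simplify)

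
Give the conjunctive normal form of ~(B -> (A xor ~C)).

B & (~A | ~C) & (C | A)

~(B -> (A xor ~C))
≡ ~(~B | (A xor ~C))   [eliminate ->]
≡ ~(~B | ((A | ~C) & ~(A & ~C)))   [expand xor]
≡ ~~B & ~((A | ~C) & ~(A & ~C))   [De Morgan]
≡ B & ~((A | ~C) & ~(A & ~C))   [double negation]
≡ B & (~(A | ~C) | ~~(A & ~C))   [De Morgan]
≡ B & ((~A & ~~C) | ~~(A & ~C))   [De Morgan]
≡ B & ((~A & C) | ~~(A & ~C))   [double negation]
≡ B & ((~A & C) | (A & ~C))   [double negation]
≡ B & (~A | A) & (~A | ~C) & (C | A) & (C | ~C)   [distribute | over &]
≡ B & (~A | ~C) & (C | A)   [simplify]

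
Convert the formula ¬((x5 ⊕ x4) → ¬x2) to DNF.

¬((x5 ⊕ x4) → ¬x2)
⇔ ¬(¬(x5 ⊕ x4) ∨ ¬x2)
⇔ ¬(¬((x5 ∧ ¬x4) ∨ (¬x5 ∧ x4)) ∨ ¬x2)
⇔ ¬¬((x5 ∧ ¬x4) ∨ (¬x5 ∧ x4)) ∧ ¬¬x2
⇔ ((x5 ∧ ¬x4) ∨ (¬x5 ∧ x4)) ∧ ¬¬x2
⇔ ((x5 ∧ ¬x4) ∨ (¬x5 ∧ x4)) ∧ x2
⇔ (x5 ∧ ¬x4 ∧ x2) ∨ (¬x5 ∧ x4 ∧ x2)

(x5 ∧ ¬x4 ∧ x2) ∨ (¬x5 ∧ x4 ∧ x2)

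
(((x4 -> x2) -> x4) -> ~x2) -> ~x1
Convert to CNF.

(((x4 -> x2) -> x4) -> ~x2) -> ~x1
⇔ ~(((x4 -> x2) -> x4) -> ~x2) | ~x1
⇔ ~(~((x4 -> x2) -> x4) | ~x2) | ~x1
⇔ ~(~(~(x4 -> x2) | x4) | ~x2) | ~x1
⇔ ~(~(~(~x4 | x2) | x4) | ~x2) | ~x1
⇔ (~~(~(~x4 | x2) | x4) & ~~x2) | ~x1
⇔ ((~(~x4 | x2) | x4) & ~~x2) | ~x1
⇔ (((~~x4 & ~x2) | x4) & ~~x2) | ~x1
⇔ (((x4 & ~x2) | x4) & ~~x2) | ~x1
⇔ (((x4 & ~x2) | x4) & x2) | ~x1
⇔ (x4 | x4 | ~x1) & (~x2 | x4 | ~x1) & (x2 | ~x1)
⇔ (x4 | ~x1) & (x2 | ~x1)

(x4 | ~x1) & (x2 | ~x1)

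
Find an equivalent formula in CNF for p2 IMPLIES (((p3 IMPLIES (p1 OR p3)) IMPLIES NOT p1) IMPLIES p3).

NOT p2 OR p1 OR p3

p2 IMPLIES (((p3 IMPLIES (p1 OR p3)) IMPLIES NOT p1) IMPLIES p3)
⇔ NOT p2 OR (((p3 IMPLIES (p1 OR p3)) IMPLIES NOT p1) IMPLIES p3)   [eliminate IMPLIES]
⇔ NOT p2 OR NOT ((p3 IMPLIES (p1 OR p3)) IMPLIES NOT p1) OR p3   [eliminate IMPLIES]
⇔ NOT p2 OR NOT (NOT (p3 IMPLIES (p1 OR p3)) OR NOT p1) OR p3   [eliminate IMPLIES]
⇔ NOT p2 OR NOT (NOT (NOT p3 OR p1 OR p3) OR NOT p1) OR p3   [eliminate IMPLIES]
⇔ NOT p2 OR (NOT NOT (NOT p3 OR p1 OR p3) AND NOT NOT p1) OR p3   [De Morgan]
⇔ NOT p2 OR ((NOT p3 OR p1 OR p3) AND NOT NOT p1) OR p3   [double negation]
⇔ NOT p2 OR ((NOT p3 OR p1 OR p3) AND p1) OR p3   [double negation]
⇔ (NOT p2 OR NOT p3 OR p1 OR p3 OR p3) AND (NOT p2 OR p1 OR p3)   [distribute OR over AND]
⇔ NOT p2 OR p1 OR p3   [simplify]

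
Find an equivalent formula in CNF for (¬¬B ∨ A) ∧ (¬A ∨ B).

(¬¬B ∨ A) ∧ (¬A ∨ B)
= (B ∨ A) ∧ (¬A ∨ B)   [double negation]

(B ∨ A) ∧ (¬A ∨ B)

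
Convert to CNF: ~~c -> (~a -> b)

~c | a | b

~~c -> (~a -> b)
≡ ~~~c | (~a -> b)   [eliminate ->]
≡ ~~~c | ~~a | b   [eliminate ->]
≡ ~c | ~~a | b   [double negation]
≡ ~c | a | b   [double negation]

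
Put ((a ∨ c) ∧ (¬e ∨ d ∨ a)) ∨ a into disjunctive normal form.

((a ∨ c) ∧ (¬e ∨ d ∨ a)) ∨ a
≡ (a ∧ ¬e) ∨ (a ∧ d) ∨ (a ∧ a) ∨ (c ∧ ¬e) ∨ (c ∧ d) ∨ (c ∧ a) ∨ a   (distribute ∧ over ∨)
≡ a ∨ (c ∧ ¬e) ∨ (c ∧ d)   (simplify)

a ∨ (c ∧ ¬e) ∨ (c ∧ d)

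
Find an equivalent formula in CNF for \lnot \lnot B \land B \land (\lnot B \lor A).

B \land (\lnot B \lor A)

\lnot \lnot B \land B \land (\lnot B \lor A)
⇔ B \land B \land (\lnot B \lor A)   [double negation]
⇔ B \land (\lnot B \lor A)   [simplify]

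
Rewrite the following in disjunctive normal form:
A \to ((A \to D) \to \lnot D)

A \to ((A \to D) \to \lnot D)
= \lnot A \lor ((A \to D) \to \lnot D)   — eliminate \to
= \lnot A \lor \lnot (A \to D) \lor \lnot D   — eliminate \to
= \lnot A \lor \lnot (\lnot A \lor D) \lor \lnot D   — eliminate \to
= \lnot A \lor (\lnot \lnot A \land \lnot D) \lor \lnot D   — De Morgan
= \lnot A \lor (A \land \lnot D) \lor \lnot D   — double negation
= \lnot A \lor \lnot D   — simplify

\lnot A \lor \lnot D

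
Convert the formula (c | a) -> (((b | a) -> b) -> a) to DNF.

(c | a) -> (((b | a) -> b) -> a)
= ~(c | a) | (((b | a) -> b) -> a)   [eliminate ->]
= ~(c | a) | ~((b | a) -> b) | a   [eliminate ->]
= ~(c | a) | ~(~(b | a) | b) | a   [eliminate ->]
= (~c & ~a) | ~(~(b | a) | b) | a   [De Morgan]
= (~c & ~a) | (~~(b | a) & ~b) | a   [De Morgan]
= (~c & ~a) | ((b | a) & ~b) | a   [double negation]
= (~c & ~a) | (b & ~b) | (a & ~b) | a   [distribute & over |]
= (~c & ~a) | a   [simplify]

(~c & ~a) | a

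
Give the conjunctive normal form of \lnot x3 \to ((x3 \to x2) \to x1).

x3 \lor x1

\lnot x3 \to ((x3 \to x2) \to x1)
⇔ \lnot \lnot x3 \lor ((x3 \to x2) \to x1)   — eliminate \to
⇔ \lnot \lnot x3 \lor \lnot (x3 \to x2) \lor x1   — eliminate \to
⇔ \lnot \lnot x3 \lor \lnot (\lnot x3 \lor x2) \lor x1   — eliminate \to
⇔ x3 \lor \lnot (\lnot x3 \lor x2) \lor x1   — double negation
⇔ x3 \lor (\lnot \lnot x3 \land \lnot x2) \lor x1   — De Morgan
⇔ x3 \lor (x3 \land \lnot x2) \lor x1   — double negation
⇔ (x3 \lor x3 \lor x1) \land (x3 \lor \lnot x2 \lor x1)   — distribute \lor over \land
⇔ x3 \lor x1   — simplify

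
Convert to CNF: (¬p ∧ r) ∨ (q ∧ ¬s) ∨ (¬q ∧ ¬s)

(¬p ∧ r) ∨ (q ∧ ¬s) ∨ (¬q ∧ ¬s)
≡ (¬p ∨ q ∨ ¬q) ∧ (¬p ∨ q ∨ ¬s) ∧ (¬p ∨ ¬s ∨ ¬q) ∧ (¬p ∨ ¬s ∨ ¬s) ∧ (r ∨ q ∨ ¬q) ∧ (r ∨ q ∨ ¬s) ∧ (r ∨ ¬s ∨ ¬q) ∧ (r ∨ ¬s ∨ ¬s)   — distribute ∨ over ∧
≡ (¬p ∨ ¬s) ∧ (r ∨ ¬s)   — simplify

(¬p ∨ ¬s) ∧ (r ∨ ¬s)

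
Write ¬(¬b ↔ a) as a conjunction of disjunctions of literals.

(¬b ∨ a) ∧ (¬a ∨ b)

¬(¬b ↔ a)
⇔ ¬((¬b → a) ∧ (a → ¬b))   (eliminate ↔)
⇔ ¬((¬¬b ∨ a) ∧ (a → ¬b))   (eliminate →)
⇔ ¬((¬¬b ∨ a) ∧ (¬a ∨ ¬b))   (eliminate →)
⇔ ¬(¬¬b ∨ a) ∨ ¬(¬a ∨ ¬b)   (De Morgan)
⇔ (¬¬¬b ∧ ¬a) ∨ ¬(¬a ∨ ¬b)   (De Morgan)
⇔ (¬b ∧ ¬a) ∨ ¬(¬a ∨ ¬b)   (double negation)
⇔ (¬b ∧ ¬a) ∨ (¬¬a ∧ ¬¬b)   (De Morgan)
⇔ (¬b ∧ ¬a) ∨ (a ∧ ¬¬b)   (double negation)
⇔ (¬b ∧ ¬a) ∨ (a ∧ b)   (double negation)
⇔ (¬b ∨ a) ∧ (¬b ∨ b) ∧ (¬a ∨ a) ∧ (¬a ∨ b)   (distribute ∨ over ∧)
⇔ (¬b ∨ a) ∧ (¬a ∨ b)   (simplify)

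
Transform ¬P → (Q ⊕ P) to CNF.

¬P → (Q ⊕ P)
= ¬¬P ∨ (Q ⊕ P)   (eliminate →)
= ¬¬P ∨ ((Q ∨ P) ∧ ¬(Q ∧ P))   (expand ⊕)
= P ∨ ((Q ∨ P) ∧ ¬(Q ∧ P))   (double negation)
= P ∨ ((Q ∨ P) ∧ (¬Q ∨ ¬P))   (De Morgan)
= (P ∨ Q ∨ P) ∧ (P ∨ ¬Q ∨ ¬P)   (distribute ∨ over ∧)
= P ∨ Q   (simplify)

P ∨ Q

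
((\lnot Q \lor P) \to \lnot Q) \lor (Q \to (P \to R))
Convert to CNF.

\lnot P \lor \lnot Q \lor R

((\lnot Q \lor P) \to \lnot Q) \lor (Q \to (P \to R))
≡ \lnot (\lnot Q \lor P) \lor \lnot Q \lor (Q \to (P \to R))   [eliminate \to]
≡ \lnot (\lnot Q \lor P) \lor \lnot Q \lor \lnot Q \lor (P \to R)   [eliminate \to]
≡ \lnot (\lnot Q \lor P) \lor \lnot Q \lor \lnot Q \lor \lnot P \lor R   [eliminate \to]
≡ (\lnot \lnot Q \land \lnot P) \lor \lnot Q \lor \lnot Q \lor \lnot P \lor R   [De Morgan]
≡ (Q \land \lnot P) \lor \lnot Q \lor \lnot Q \lor \lnot P \lor R   [double negation]
≡ (Q \lor \lnot Q \lor \lnot Q \lor \lnot P \lor R) \land (\lnot P \lor \lnot Q \lor \lnot Q \lor \lnot P \lor R)   [distribute \lor over \land]
≡ \lnot P \lor \lnot Q \lor R   [simplify]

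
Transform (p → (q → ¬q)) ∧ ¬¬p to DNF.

¬q ∧ p

(p → (q → ¬q)) ∧ ¬¬p
= (¬p ∨ (q → ¬q)) ∧ ¬¬p   — eliminate →
= (¬p ∨ ¬q ∨ ¬q) ∧ ¬¬p   — eliminate →
= (¬p ∨ ¬q ∨ ¬q) ∧ p   — double negation
= (¬p ∧ p) ∨ (¬q ∧ p) ∨ (¬q ∧ p)   — distribute ∧ over ∨
= ¬q ∧ p   — simplify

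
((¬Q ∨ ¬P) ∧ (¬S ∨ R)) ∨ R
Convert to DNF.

((¬Q ∨ ¬P) ∧ (¬S ∨ R)) ∨ R
≡ (¬Q ∧ ¬S) ∨ (¬Q ∧ R) ∨ (¬P ∧ ¬S) ∨ (¬P ∧ R) ∨ R   [distribute ∧ over ∨]
≡ (¬Q ∧ ¬S) ∨ (¬P ∧ ¬S) ∨ R   [simplify]

(¬Q ∧ ¬S) ∨ (¬P ∧ ¬S) ∨ R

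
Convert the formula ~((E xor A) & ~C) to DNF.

~((E xor A) & ~C)
⇔ ~(((E & ~A) | (~E & A)) & ~C)   — expand xor
⇔ ~((E & ~A) | (~E & A)) | ~~C   — De Morgan
⇔ (~(E & ~A) & ~(~E & A)) | ~~C   — De Morgan
⇔ ((~E | ~~A) & ~(~E & A)) | ~~C   — De Morgan
⇔ ((~E | A) & ~(~E & A)) | ~~C   — double negation
⇔ ((~E | A) & (~~E | ~A)) | ~~C   — De Morgan
⇔ ((~E | A) & (E | ~A)) | ~~C   — double negation
⇔ ((~E | A) & (E | ~A)) | C   — double negation
⇔ (~E & E) | (~E & ~A) | (A & E) | (A & ~A) | C   — distribute & over |
⇔ (~E & ~A) | (A & E) | C   — simplify

(~E & ~A) | (A & E) | C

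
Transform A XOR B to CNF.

A XOR B
≡ (A OR B) AND NOT (A AND B)   [expand XOR]
≡ (A OR B) AND (NOT A OR NOT B)   [De Morgan]

(A OR B) AND (NOT A OR NOT B)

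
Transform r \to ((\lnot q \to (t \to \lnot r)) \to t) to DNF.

r \to ((\lnot q \to (t \to \lnot r)) \to t)
≡ \lnot r \lor ((\lnot q \to (t \to \lnot r)) \to t)   (eliminate \to)
≡ \lnot r \lor \lnot (\lnot q \to (t \to \lnot r)) \lor t   (eliminate \to)
≡ \lnot r \lor \lnot (\lnot \lnot q \lor (t \to \lnot r)) \lor t   (eliminate \to)
≡ \lnot r \lor \lnot (\lnot \lnot q \lor \lnot t \lor \lnot r) \lor t   (eliminate \to)
≡ \lnot r \lor (\lnot \lnot \lnot q \land \lnot \lnot t \land \lnot \lnot r) \lor t   (De Morgan)
≡ \lnot r \lor (\lnot q \land \lnot \lnot t \land \lnot \lnot r) \lor t   (double negation)
≡ \lnot r \lor (\lnot q \land t \land \lnot \lnot r) \lor t   (double negation)
≡ \lnot r \lor (\lnot q \land t \land r) \lor t   (double negation)
≡ \lnot r \lor t   (simplify)

\lnot r \lor t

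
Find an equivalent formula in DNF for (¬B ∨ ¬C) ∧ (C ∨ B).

(¬B ∧ C) ∨ (¬C ∧ B)

(¬B ∨ ¬C) ∧ (C ∨ B)
≡ (¬B ∧ C) ∨ (¬B ∧ B) ∨ (¬C ∧ C) ∨ (¬C ∧ B)
≡ (¬B ∧ C) ∨ (¬C ∧ B)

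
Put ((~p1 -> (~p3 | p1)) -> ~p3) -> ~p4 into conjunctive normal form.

(p1 | ~p3 | ~p4) & (p3 | ~p4)

((~p1 -> (~p3 | p1)) -> ~p3) -> ~p4
= ~((~p1 -> (~p3 | p1)) -> ~p3) | ~p4   (eliminate ->)
= ~(~(~p1 -> (~p3 | p1)) | ~p3) | ~p4   (eliminate ->)
= ~(~(~~p1 | ~p3 | p1) | ~p3) | ~p4   (eliminate ->)
= (~~(~~p1 | ~p3 | p1) & ~~p3) | ~p4   (De Morgan)
= ((~~p1 | ~p3 | p1) & ~~p3) | ~p4   (double negation)
= ((p1 | ~p3 | p1) & ~~p3) | ~p4   (double negation)
= ((p1 | ~p3 | p1) & p3) | ~p4   (double negation)
= (p1 | ~p3 | p1 | ~p4) & (p3 | ~p4)   (distribute | over &)
= (p1 | ~p3 | ~p4) & (p3 | ~p4)   (simplify)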